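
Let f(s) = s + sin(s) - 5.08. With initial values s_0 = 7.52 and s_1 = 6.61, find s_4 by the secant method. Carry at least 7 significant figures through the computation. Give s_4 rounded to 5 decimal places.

5.66233

f(s_0) = 3.384745, f(s_1) = 1.851028
s_2 = 6.610000 - (1.851028)·(6.610000 - 7.520000)/(1.851028 - (3.384745)) = 5.511730; f(s_2) = -0.265450
s_3 = 5.511730 - (-0.265450)·(5.511730 - 6.610000)/(-0.265450 - (1.851028)) = 5.649475; f(s_3) = -0.022663
s_4 = 5.649475 - (-0.022663)·(5.649475 - 5.511730)/(-0.022663 - (-0.265450)) = 5.662333; f(s_4) = 0.000605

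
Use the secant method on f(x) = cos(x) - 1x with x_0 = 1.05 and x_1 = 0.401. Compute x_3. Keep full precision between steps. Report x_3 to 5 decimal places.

f(x_0) = -0.552429, f(x_1) = 0.519671
x_2 = 0.401000 - (0.519671)·(0.401000 - 1.050000)/(0.519671 - (-0.552429)) = 0.715585; f(x_2) = 0.039125
x_3 = 0.715585 - (0.039125)·(0.715585 - 0.401000)/(0.039125 - (0.519671)) = 0.741198; f(x_3) = -0.003537

0.74120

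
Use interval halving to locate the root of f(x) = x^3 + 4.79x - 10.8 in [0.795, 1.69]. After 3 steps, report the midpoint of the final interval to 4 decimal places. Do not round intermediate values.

f(0.795000) = -6.489490, f(1.690000) = 2.121909 (opposite signs)
step 1: m = 1.242500, f(m) = -2.930246 < 0 → root in [1.242500, 1.690000]
step 2: m = 1.466250, f(m) = -0.624388 < 0 → root in [1.466250, 1.690000]
step 3: m = 1.578125, f(m) = 0.689505 > 0 → root in [1.466250, 1.578125]
Midpoint of [1.466250, 1.578125] = 1.522188

1.5222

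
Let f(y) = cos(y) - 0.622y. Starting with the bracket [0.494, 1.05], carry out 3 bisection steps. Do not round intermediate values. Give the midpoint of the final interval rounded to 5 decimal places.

0.94575

f(0.494000) = 0.573175, f(1.050000) = -0.155529 (opposite signs)
step 1: m = 0.772000, f(m) = 0.236333 > 0 → root in [0.772000, 1.050000]
step 2: m = 0.911000, f(m) = 0.046314 > 0 → root in [0.911000, 1.050000]
step 3: m = 0.980500, f(m) = -0.053264 < 0 → root in [0.911000, 0.980500]
Midpoint of [0.911000, 0.980500] = 0.945750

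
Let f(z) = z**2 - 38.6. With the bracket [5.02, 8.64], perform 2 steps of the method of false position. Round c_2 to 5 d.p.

6.17775

False-position update: c = (a·f(b) − b·f(a))/(f(b) − f(a)); replace the endpoint whose sign matches f(c).
f(5.020000) = -13.399600, f(8.640000) = 36.049600
step 1: c = 6.000937, f(c) = -2.588755 < 0 → new bracket [6.000937, 8.640000]
step 2: c = 6.177753, f(c) = -0.435365 < 0 → new bracket [6.177753, 8.640000]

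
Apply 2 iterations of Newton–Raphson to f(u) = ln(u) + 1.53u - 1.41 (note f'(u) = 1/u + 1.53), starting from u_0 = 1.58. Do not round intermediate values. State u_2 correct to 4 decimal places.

Newton update: u ← u − f(u)/f'(u).
u_0 = 1.580000: f = 1.464825, f' = 2.162911 → u_1 = 1.580000 - (1.464825)/(2.162911) = 0.902753
u_1 = 0.902753: f = -0.131094, f' = 2.637722 → u_2 = 0.902753 - (-0.131094)/(2.637722) = 0.952453

0.9525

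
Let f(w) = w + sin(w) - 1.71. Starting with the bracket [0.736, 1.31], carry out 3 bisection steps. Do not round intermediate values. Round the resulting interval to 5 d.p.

[0.87950, 0.95125]

f(0.736000) = -0.302671, f(1.310000) = 0.566185 (opposite signs)
step 1: m = 1.023000, f(m) = 0.166674 > 0 → root in [0.736000, 1.023000]
step 2: m = 0.879500, f(m) = -0.060080 < 0 → root in [0.879500, 1.023000]
step 3: m = 0.951250, f(m) = 0.055392 > 0 → root in [0.879500, 0.951250]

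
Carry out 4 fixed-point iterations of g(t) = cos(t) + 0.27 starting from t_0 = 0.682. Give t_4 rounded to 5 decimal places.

0.82088

t_1 = g(0.682000) = 1.046314
t_2 = g(1.046314) = 0.770765
t_3 = g(0.770765) = 0.987378
t_4 = g(0.987378) = 0.820880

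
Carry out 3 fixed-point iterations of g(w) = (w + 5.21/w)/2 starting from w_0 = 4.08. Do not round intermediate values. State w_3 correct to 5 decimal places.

w_1 = g(4.080000) = 2.678480
w_2 = g(2.678480) = 2.311807
w_3 = g(2.311807) = 2.282728

2.28273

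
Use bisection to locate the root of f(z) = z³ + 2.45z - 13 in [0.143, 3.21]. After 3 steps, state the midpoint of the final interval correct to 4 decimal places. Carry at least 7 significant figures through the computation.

f(0.143000) = -12.646726, f(3.210000) = 27.940661 (opposite signs)
step 1: m = 1.676500, f(m) = -4.180517 < 0 → root in [1.676500, 3.210000]
step 2: m = 2.443250, f(m) = 7.570871 > 0 → root in [1.676500, 2.443250]
step 3: m = 2.059875, f(m) = 0.786918 > 0 → root in [1.676500, 2.059875]
Midpoint of [1.676500, 2.059875] = 1.868187

1.8682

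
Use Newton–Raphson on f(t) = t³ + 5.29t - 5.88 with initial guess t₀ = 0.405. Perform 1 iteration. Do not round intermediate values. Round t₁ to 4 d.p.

Newton update: t ← t − f(t)/f'(t).
f'(t) = 3t² + 5.29
t_0 = 0.405000: f = -3.671120, f' = 5.782075 → t_1 = 0.405000 - (-3.671120)/(5.782075) = 1.039914

1.0399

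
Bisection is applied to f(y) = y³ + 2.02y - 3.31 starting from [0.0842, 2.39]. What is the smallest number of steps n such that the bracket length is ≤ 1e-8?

28

Initial width b − a = 2.39 − 0.0842 = 2.305800.
After n steps the width is (b−a)/2^n; need (b−a)/2^n ≤ 1e-8.
So n ≥ log₂(2.305800/1e-8) = log₂(230580000.0000) ≈ 27.7807.
Hence n = 28.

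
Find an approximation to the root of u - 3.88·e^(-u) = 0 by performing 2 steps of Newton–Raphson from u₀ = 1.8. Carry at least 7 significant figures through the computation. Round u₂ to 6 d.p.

1.183298

Newton update: u ← u − f(u)/f'(u).
f'(u) = 1 + 3.88·e^(-u)
u_0 = 1.800000: f = 1.158640, f' = 1.641360 → u_1 = 1.800000 - (1.158640)/(1.641360) = 1.094097
u_1 = 1.094097: f = -0.205089, f' = 2.299186 → u_2 = 1.094097 - (-0.205089)/(2.299186) = 1.183298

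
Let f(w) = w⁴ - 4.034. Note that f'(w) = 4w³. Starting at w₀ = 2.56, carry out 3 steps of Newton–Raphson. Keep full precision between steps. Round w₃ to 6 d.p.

1.450664

Newton update: w ← w − f(w)/f'(w).
w_0 = 2.560000: f = 38.915673, f' = 67.108864 → w_1 = 2.560000 - (38.915673)/(67.108864) = 1.980111
w_1 = 1.980111: f = 11.338992, f' = 31.054804 → w_2 = 1.980111 - (11.338992)/(31.054804) = 1.614983
w_2 = 1.614983: f = 2.768549, f' = 16.848597 → w_3 = 1.614983 - (2.768549)/(16.848597) = 1.450664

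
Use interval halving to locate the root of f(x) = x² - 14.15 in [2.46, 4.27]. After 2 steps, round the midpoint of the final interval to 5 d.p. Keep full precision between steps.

3.59125

f(2.460000) = -8.098400, f(4.270000) = 4.082900 (opposite signs)
step 1: m = 3.365000, f(m) = -2.826775 < 0 → root in [3.365000, 4.270000]
step 2: m = 3.817500, f(m) = 0.423306 > 0 → root in [3.365000, 3.817500]
Midpoint of [3.365000, 3.817500] = 3.591250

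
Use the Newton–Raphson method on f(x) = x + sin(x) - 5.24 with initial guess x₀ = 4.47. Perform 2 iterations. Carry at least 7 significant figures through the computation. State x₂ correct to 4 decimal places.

5.7119

f'(x) = 1 + cos(x)
x_0 = 4.470000: f = -1.740767, f' = 0.759978 → x_1 = 4.470000 - (-1.740767)/(0.759978) = 6.760551
x_1 = 6.760551: f = 1.979992, f' = 1.888208 → x_2 = 6.760551 - (1.979992)/(1.888208) = 5.711942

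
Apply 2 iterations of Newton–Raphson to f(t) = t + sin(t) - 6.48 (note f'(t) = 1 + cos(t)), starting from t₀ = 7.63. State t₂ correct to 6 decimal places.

6.395747

t_0 = 7.630000: f = 2.125021, f' = 1.222114 → t_1 = 7.630000 - (2.125021)/(1.222114) = 5.891192
t_1 = 5.891192: f = -0.970839, f' = 1.924149 → t_2 = 5.891192 - (-0.970839)/(1.924149) = 6.395747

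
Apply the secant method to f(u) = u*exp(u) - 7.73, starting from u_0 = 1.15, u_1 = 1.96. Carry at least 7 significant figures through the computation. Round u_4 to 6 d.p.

Secant update: u_(k+1) = u_k − f(u_k)·(u_k − u_(k-1))/(f(u_k) − f(u_(k-1))).
f(u_0) = -4.098078, f(u_1) = 6.184681
u_2 = 1.960000 - (6.184681)·(1.960000 - 1.150000)/(6.184681 - (-4.098078)) = 1.472816; f(u_2) = -1.306309
u_3 = 1.472816 - (-1.306309)·(1.472816 - 1.960000)/(-1.306309 - (6.184681)) = 1.557773; f(u_3) = -0.333322
u_4 = 1.557773 - (-0.333322)·(1.557773 - 1.472816)/(-0.333322 - (-1.306309)) = 1.586878; f(u_4) = 0.027391

1.586878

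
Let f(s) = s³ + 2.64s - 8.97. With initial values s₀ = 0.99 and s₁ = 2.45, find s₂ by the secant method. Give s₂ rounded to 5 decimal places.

f(s_0) = -5.386101, f(s_1) = 12.204125
s_2 = 2.450000 - (12.204125)·(2.450000 - 0.990000)/(12.204125 - (-5.386101)) = 1.437050; f(s_2) = -2.208519

1.43705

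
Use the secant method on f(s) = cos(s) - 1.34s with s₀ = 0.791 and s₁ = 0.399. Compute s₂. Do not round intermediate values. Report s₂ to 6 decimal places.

0.602903

Secant update: s_(k+1) = s_k − f(s_k)·(s_k − s_(k-1))/(f(s_k) − f(s_(k-1))).
f(s_0) = -0.356805, f(s_1) = 0.386790
s_2 = 0.399000 - (0.386790)·(0.399000 - 0.791000)/(0.386790 - (-0.356805)) = 0.602903; f(s_2) = 0.015802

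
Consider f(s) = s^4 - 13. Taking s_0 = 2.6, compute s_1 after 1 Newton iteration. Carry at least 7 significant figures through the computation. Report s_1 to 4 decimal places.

2.1349

Newton update: s ← s − f(s)/f'(s).
f'(s) = 4s^3
s_0 = 2.600000: f = 32.697600, f' = 70.304000 → s_1 = 2.600000 - (32.697600)/(70.304000) = 2.134911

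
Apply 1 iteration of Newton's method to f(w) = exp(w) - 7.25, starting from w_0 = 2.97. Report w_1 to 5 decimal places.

Newton update: w ← w − f(w)/f'(w).
f'(w) = exp(w)
w_0 = 2.970000: f = 12.241920, f' = 19.491920 → w_1 = 2.970000 - (12.241920)/(19.491920) = 2.341949

2.34195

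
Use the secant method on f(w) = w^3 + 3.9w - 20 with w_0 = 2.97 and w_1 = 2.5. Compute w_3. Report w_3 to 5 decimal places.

2.24603

f(w_0) = 17.781073, f(w_1) = 5.375000
w_2 = 2.500000 - (5.375000)·(2.500000 - 2.970000)/(5.375000 - (17.781073)) = 2.296370; f(w_2) = 1.065324
w_3 = 2.296370 - (1.065324)·(2.296370 - 2.500000)/(1.065324 - (5.375000)) = 2.246034; f(w_3) = 0.090028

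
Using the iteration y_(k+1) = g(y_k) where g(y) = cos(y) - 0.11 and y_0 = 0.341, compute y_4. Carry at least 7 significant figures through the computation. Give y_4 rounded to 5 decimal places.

y_1 = g(0.341000) = 0.832421
y_2 = g(0.832421) = 0.563087
y_3 = g(0.563087) = 0.735611
y_4 = g(0.735611) = 0.631421

0.63142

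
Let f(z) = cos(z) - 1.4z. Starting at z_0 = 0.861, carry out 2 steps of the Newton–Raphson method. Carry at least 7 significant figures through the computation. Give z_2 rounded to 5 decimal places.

f'(z) = -sin(z) - 1.4
z_0 = 0.861000: f = -0.553721, f' = -2.158495 → z_1 = 0.861000 - (-0.553721)/(-2.158495) = 0.604469
z_1 = 0.604469: f = -0.023453, f' = -1.968325 → z_2 = 0.604469 - (-0.023453)/(-1.968325) = 0.592554

0.59255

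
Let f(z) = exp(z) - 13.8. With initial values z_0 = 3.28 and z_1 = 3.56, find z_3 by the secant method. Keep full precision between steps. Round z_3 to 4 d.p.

f(z_0) = 12.775773, f(z_1) = 21.363197
z_2 = 3.560000 - (21.363197)·(3.560000 - 3.280000)/(21.363197 - (12.775773)) = 2.863435; f(z_2) = 3.721619
z_3 = 2.863435 - (3.721619)·(2.863435 - 3.560000)/(3.721619 - (21.363197)) = 2.716490; f(z_3) = 1.327135

2.7165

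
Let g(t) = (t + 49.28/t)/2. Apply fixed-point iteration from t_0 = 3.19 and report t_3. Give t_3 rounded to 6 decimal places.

t_1 = g(3.190000) = 9.319138
t_2 = g(9.319138) = 7.303590
t_3 = g(7.303590) = 7.025478

7.025478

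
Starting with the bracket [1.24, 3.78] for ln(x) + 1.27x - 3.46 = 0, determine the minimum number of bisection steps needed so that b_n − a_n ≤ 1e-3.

Initial width b − a = 3.78 − 1.24 = 2.540000.
After n steps the width is (b−a)/2^n; need (b−a)/2^n ≤ 1e-3.
So n ≥ log₂(2.540000/1e-3) = log₂(2540.0000) ≈ 11.3106.
Hence n = 12.

12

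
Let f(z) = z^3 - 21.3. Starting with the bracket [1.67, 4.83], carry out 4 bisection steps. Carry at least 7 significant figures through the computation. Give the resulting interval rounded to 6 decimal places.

[2.657500, 2.855000]

f(1.670000) = -16.642537, f(4.830000) = 91.378587 (opposite signs)
step 1: m = 3.250000, f(m) = 13.028125 > 0 → root in [1.670000, 3.250000]
step 2: m = 2.460000, f(m) = -6.413064 < 0 → root in [2.460000, 3.250000]
step 3: m = 2.855000, f(m) = 1.971176 > 0 → root in [2.460000, 2.855000]
step 4: m = 2.657500, f(m) = -2.531921 < 0 → root in [2.657500, 2.855000]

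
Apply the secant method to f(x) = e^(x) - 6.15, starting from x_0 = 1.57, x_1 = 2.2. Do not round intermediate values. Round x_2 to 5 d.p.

Secant update: x_(k+1) = x_k − f(x_k)·(x_k − x_(k-1))/(f(x_k) − f(x_(k-1))).
f(x_0) = -1.343352, f(x_1) = 2.875013
x_2 = 2.200000 - (2.875013)·(2.200000 - 1.570000)/(2.875013 - (-1.343352)) = 1.770625; f(x_2) = -0.275473

1.77063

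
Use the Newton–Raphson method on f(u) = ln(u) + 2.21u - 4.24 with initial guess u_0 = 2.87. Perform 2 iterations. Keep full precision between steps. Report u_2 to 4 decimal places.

f'(u) = 1/u + 2.21
u_0 = 2.870000: f = 3.157012, f' = 2.558432 → u_1 = 2.870000 - (3.157012)/(2.558432) = 1.636036
u_1 = 1.636036: f = -0.132083, f' = 2.821233 → u_2 = 1.636036 - (-0.132083)/(2.821233) = 1.682854

1.6829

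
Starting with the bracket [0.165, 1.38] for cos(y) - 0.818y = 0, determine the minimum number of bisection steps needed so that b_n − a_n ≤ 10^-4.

Initial width b − a = 1.38 − 0.165 = 1.215000.
After n steps the width is (b−a)/2^n; need (b−a)/2^n ≤ 10^-4.
So n ≥ log₂(1.215000/10^-4) = log₂(12150.0000) ≈ 13.5687.
Hence n = 14.

14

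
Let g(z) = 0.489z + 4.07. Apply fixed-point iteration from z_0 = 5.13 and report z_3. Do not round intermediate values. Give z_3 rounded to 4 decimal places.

z_1 = g(5.130000) = 6.578570
z_2 = g(6.578570) = 7.286921
z_3 = g(7.286921) = 7.633304

7.6333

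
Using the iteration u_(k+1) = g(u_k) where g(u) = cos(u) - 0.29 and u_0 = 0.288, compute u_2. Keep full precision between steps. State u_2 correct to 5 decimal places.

u_1 = g(0.288000) = 0.668814
u_2 = g(0.668814) = 0.494558

0.49456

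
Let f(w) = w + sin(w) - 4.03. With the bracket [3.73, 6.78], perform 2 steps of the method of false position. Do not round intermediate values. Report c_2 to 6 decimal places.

f(3.730000) = -0.855037, f(6.780000) = 3.226628
step 1: c = 4.368921, f(c) = -0.602671 < 0 → new bracket [4.368921, 6.780000]
step 2: c = 4.748387, f(c) = -0.280965 < 0 → new bracket [4.748387, 6.780000]

4.748387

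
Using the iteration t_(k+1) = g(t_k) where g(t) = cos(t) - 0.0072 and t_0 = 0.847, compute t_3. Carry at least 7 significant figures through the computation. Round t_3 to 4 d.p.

t_1 = g(0.847000) = 0.655034
t_2 = g(0.655034) = 0.785827
t_3 = g(0.785827) = 0.699603

0.6996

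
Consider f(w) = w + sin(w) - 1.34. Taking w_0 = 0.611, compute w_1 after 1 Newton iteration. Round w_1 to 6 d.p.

f'(w) = 1 + cos(w)
w_0 = 0.611000: f = -0.155313, f' = 1.819075 → w_1 = 0.611000 - (-0.155313)/(1.819075) = 0.696380

0.696380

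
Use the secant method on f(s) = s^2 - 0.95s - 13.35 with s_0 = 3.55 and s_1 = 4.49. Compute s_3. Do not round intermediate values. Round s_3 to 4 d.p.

4.1583

f(s_0) = -4.120000, f(s_1) = 2.544600
s_2 = 4.490000 - (2.544600)·(4.490000 - 3.550000)/(2.544600 - (-4.120000)) = 4.131100; f(s_2) = -0.208557
s_3 = 4.131100 - (-0.208557)·(4.131100 - 4.490000)/(-0.208557 - (2.544600)) = 4.158287; f(s_3) = -0.009018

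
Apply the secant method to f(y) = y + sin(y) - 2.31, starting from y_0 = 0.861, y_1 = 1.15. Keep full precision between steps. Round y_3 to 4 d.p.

1.3354

Secant update: y_(k+1) = y_k − f(y_k)·(y_k − y_(k-1))/(f(y_k) − f(y_(k-1))).
f(y_0) = -0.690505, f(y_1) = -0.247236
y_2 = 1.150000 - (-0.247236)·(1.150000 - 0.861000)/(-0.247236 - (-0.690505)) = 1.311191; f(y_2) = -0.032317
y_3 = 1.311191 - (-0.032317)·(1.311191 - 1.150000)/(-0.032317 - (-0.247236)) = 1.335430; f(y_3) = -0.002142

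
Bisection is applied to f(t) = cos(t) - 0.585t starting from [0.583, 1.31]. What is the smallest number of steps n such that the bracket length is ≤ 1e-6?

Initial width b − a = 1.31 − 0.583 = 0.727000.
After n steps the width is (b−a)/2^n; need (b−a)/2^n ≤ 1e-6.
So n ≥ log₂(0.727000/1e-6) = log₂(727000.0000) ≈ 19.4716.
Hence n = 20.

20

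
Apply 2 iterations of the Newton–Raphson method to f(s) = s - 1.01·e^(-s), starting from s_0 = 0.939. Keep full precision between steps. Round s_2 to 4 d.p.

Newton update: s ← s − f(s)/f'(s).
f'(s) = 1 + 1.01·e^(-s)
s_0 = 0.939000: f = 0.544071, f' = 1.394929 → s_1 = 0.939000 - (0.544071)/(1.394929) = 0.548965
s_1 = 0.548965: f = -0.034358, f' = 1.583323 → s_2 = 0.548965 - (-0.034358)/(1.583323) = 0.570665

0.5707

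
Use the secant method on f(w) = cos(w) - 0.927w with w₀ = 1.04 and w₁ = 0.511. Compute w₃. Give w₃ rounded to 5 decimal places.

f(w_0) = -0.457860, f(w_1) = 0.398559
w_2 = 0.511000 - (0.398559)·(0.511000 - 1.040000)/(0.398559 - (-0.457860)) = 0.757185; f(w_2) = 0.024862
w_3 = 0.757185 - (0.024862)·(0.757185 - 0.511000)/(0.024862 - (0.398559)) = 0.773564; f(w_3) = -0.001668

0.77356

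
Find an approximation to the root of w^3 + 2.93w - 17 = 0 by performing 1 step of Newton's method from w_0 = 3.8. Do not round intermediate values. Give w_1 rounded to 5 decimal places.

Newton update: w ← w − f(w)/f'(w).
f'(w) = 3w^2 + 2.93
w_0 = 3.800000: f = 49.006000, f' = 46.250000 → w_1 = 3.800000 - (49.006000)/(46.250000) = 2.740411

2.74041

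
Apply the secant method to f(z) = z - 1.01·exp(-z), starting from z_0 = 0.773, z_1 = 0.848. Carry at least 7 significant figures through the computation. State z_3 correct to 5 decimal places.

0.57121

f(z_0) = 0.306758, f(z_1) = 0.415447
z_2 = 0.848000 - (0.415447)·(0.848000 - 0.773000)/(0.415447 - (0.306758)) = 0.561324; f(z_2) = -0.014833
z_3 = 0.561324 - (-0.014833)·(0.561324 - 0.848000)/(-0.014833 - (0.415447)) = 0.571207; f(z_3) = 0.000715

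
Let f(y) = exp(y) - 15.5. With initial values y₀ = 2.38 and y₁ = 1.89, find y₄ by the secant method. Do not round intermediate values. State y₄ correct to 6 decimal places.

2.732691

f(y_0) = -4.695097, f(y_1) = -8.880631
y_2 = 1.890000 - (-8.880631)·(1.890000 - 2.380000)/(-8.880631 - (-4.695097)) = 2.929654; f(y_2) = 3.221161
y_3 = 2.929654 - (3.221161)·(2.929654 - 1.890000)/(3.221161 - (-8.880631)) = 2.652927; f(y_3) = -1.304467
y_4 = 2.652927 - (-1.304467)·(2.652927 - 2.929654)/(-1.304467 - (3.221161)) = 2.732691; f(y_4) = -0.125794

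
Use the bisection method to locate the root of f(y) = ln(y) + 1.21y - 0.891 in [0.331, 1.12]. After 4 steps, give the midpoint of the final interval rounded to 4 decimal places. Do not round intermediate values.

f(0.331000) = -1.596127, f(1.120000) = 0.577529 (opposite signs)
step 1: m = 0.725500, f(m) = -0.334039 < 0 → root in [0.725500, 1.120000]
step 2: m = 0.922750, f(m) = 0.145131 > 0 → root in [0.725500, 0.922750]
step 3: m = 0.824125, f(m) = -0.087242 < 0 → root in [0.824125, 0.922750]
step 4: m = 0.873438, f(m) = 0.030541 > 0 → root in [0.824125, 0.873438]
Midpoint of [0.824125, 0.873438] = 0.848781

0.8488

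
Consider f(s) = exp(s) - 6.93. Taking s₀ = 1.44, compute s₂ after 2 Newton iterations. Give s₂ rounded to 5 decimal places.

1.94602

f'(s) = exp(s)
s_0 = 1.440000: f = -2.709304, f' = 4.220696 → s_1 = 1.440000 - (-2.709304)/(4.220696) = 2.081909
s_1 = 2.081909: f = 1.089767, f' = 8.019767 → s_2 = 2.081909 - (1.089767)/(8.019767) = 1.946024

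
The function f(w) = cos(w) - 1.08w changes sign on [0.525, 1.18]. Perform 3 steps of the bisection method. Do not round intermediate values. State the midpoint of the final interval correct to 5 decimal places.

f(0.525000) = 0.298324, f(1.180000) = -0.893475 (opposite signs)
step 1: m = 0.852500, f(m) = -0.262597 < 0 → root in [0.525000, 0.852500]
step 2: m = 0.688750, f(m) = 0.028191 > 0 → root in [0.688750, 0.852500]
step 3: m = 0.770625, f(m) = -0.114800 < 0 → root in [0.688750, 0.770625]
Midpoint of [0.688750, 0.770625] = 0.729688

0.72969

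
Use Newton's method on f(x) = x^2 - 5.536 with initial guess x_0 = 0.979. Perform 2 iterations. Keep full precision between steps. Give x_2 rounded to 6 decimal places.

f'(x) = 2x
x_0 = 0.979000: f = -4.577559, f' = 1.958000 → x_1 = 0.979000 - (-4.577559)/(1.958000) = 3.316875
x_1 = 3.316875: f = 5.465659, f' = 6.633750 → x_2 = 3.316875 - (5.465659)/(6.633750) = 2.492958

2.492958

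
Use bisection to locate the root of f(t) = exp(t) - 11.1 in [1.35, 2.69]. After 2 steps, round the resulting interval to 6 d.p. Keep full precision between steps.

[2.355000, 2.690000]

f(1.350000) = -7.242574, f(2.690000) = 3.631676 (opposite signs)
step 1: m = 2.020000, f(m) = -3.561675 < 0 → root in [2.020000, 2.690000]
step 2: m = 2.355000, f(m) = -0.561871 < 0 → root in [2.355000, 2.690000]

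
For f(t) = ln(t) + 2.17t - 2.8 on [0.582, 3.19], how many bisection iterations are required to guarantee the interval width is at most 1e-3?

12

Initial width b − a = 3.19 − 0.582 = 2.608000.
After n steps the width is (b−a)/2^n; need (b−a)/2^n ≤ 1e-3.
So n ≥ log₂(2.608000/1e-3) = log₂(2608.0000) ≈ 11.3487.
Hence n = 12.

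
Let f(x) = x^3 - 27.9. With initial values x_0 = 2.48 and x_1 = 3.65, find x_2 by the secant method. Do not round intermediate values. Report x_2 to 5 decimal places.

f(x_0) = -12.647008, f(x_1) = 20.727125
x_2 = 3.650000 - (20.727125)·(3.650000 - 2.480000)/(20.727125 - (-12.647008)) = 2.923367; f(x_2) = -2.916680

2.92337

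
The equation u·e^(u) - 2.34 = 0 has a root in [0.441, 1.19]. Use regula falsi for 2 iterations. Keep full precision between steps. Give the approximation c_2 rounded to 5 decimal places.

False-position update: c = (a·f(b) − b·f(a))/(f(b) − f(a)); replace the endpoint whose sign matches f(c).
f(0.441000) = -1.654571, f(1.190000) = 1.571627
step 1: c = 0.825128, f(c) = -0.456914 < 0 → new bracket [0.825128, 1.190000]
step 2: c = 0.907313, f(c) = -0.091990 < 0 → new bracket [0.907313, 1.190000]

0.90731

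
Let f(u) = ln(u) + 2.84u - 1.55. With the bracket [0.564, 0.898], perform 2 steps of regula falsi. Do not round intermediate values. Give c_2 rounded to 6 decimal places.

False-position update: c = (a·f(b) − b·f(a))/(f(b) − f(a)); replace the endpoint whose sign matches f(c).
f(0.564000) = -0.520941, f(0.898000) = 0.892735
step 1: c = 0.687079, f(c) = 0.026000 > 0 → new bracket [0.564000, 0.687079]
step 2: c = 0.681229, f(c) = 0.000832 > 0 → new bracket [0.564000, 0.681229]

0.681229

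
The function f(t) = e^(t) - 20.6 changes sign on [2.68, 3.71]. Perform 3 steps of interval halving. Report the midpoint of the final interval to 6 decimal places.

3.001875

f(2.680000) = -6.014907, f(3.710000) = 20.253807 (opposite signs)
step 1: m = 3.195000, f(m) = 3.810174 > 0 → root in [2.680000, 3.195000]
step 2: m = 2.937500, f(m) = -1.731384 < 0 → root in [2.937500, 3.195000]
step 3: m = 3.066250, f(m) = 0.861272 > 0 → root in [2.937500, 3.066250]
Midpoint of [2.937500, 3.066250] = 3.001875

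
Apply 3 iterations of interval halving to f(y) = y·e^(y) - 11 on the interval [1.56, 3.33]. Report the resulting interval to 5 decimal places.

f(1.560000) = -3.576239, f(3.330000) = 82.034678 (opposite signs)
step 1: m = 2.445000, f(m) = 17.192194 > 0 → root in [1.560000, 2.445000]
step 2: m = 2.002500, f(m) = 3.833623 > 0 → root in [1.560000, 2.002500]
step 3: m = 1.781250, f(m) = -0.424232 < 0 → root in [1.781250, 2.002500]

[1.78125, 2.00250]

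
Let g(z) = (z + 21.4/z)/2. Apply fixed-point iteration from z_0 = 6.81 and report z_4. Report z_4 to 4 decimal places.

4.6260

z_1 = g(6.810000) = 4.976219
z_2 = g(4.976219) = 4.638336
z_3 = g(4.638336) = 4.626030
z_4 = g(4.626030) = 4.626013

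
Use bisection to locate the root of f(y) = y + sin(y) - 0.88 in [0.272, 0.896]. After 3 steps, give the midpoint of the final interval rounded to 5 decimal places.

f(0.272000) = -0.339342, f(0.896000) = 0.796834 (opposite signs)
step 1: m = 0.584000, f(m) = 0.255365 > 0 → root in [0.272000, 0.584000]
step 2: m = 0.428000, f(m) = -0.036948 < 0 → root in [0.428000, 0.584000]
step 3: m = 0.506000, f(m) = 0.110682 > 0 → root in [0.428000, 0.506000]
Midpoint of [0.428000, 0.506000] = 0.467000

0.46700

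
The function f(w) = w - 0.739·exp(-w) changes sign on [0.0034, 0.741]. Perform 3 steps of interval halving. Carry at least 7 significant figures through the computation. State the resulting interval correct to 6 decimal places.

[0.464400, 0.556600]

f(0.003400) = -0.733092, f(0.741000) = 0.388765 (opposite signs)
step 1: m = 0.372200, f(m) = -0.137131 < 0 → root in [0.372200, 0.741000]
step 2: m = 0.556600, f(m) = 0.133039 > 0 → root in [0.372200, 0.556600]
step 3: m = 0.464400, f(m) = -0.000070 < 0 → root in [0.464400, 0.556600]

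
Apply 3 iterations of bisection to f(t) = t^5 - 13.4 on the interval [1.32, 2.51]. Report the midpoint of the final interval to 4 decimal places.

1.6919

f(1.320000) = -9.392536, f(2.510000) = 86.225063 (opposite signs)
step 1: m = 1.915000, f(m) = 12.353953 > 0 → root in [1.320000, 1.915000]
step 2: m = 1.617500, f(m) = -2.328118 < 0 → root in [1.617500, 1.915000]
step 3: m = 1.766250, f(m) = 3.789406 > 0 → root in [1.617500, 1.766250]
Midpoint of [1.617500, 1.766250] = 1.691875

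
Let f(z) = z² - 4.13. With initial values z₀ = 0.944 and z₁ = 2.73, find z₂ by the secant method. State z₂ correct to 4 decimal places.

Secant update: z_(k+1) = z_k − f(z_k)·(z_k − z_(k-1))/(f(z_k) − f(z_(k-1))).
f(z_0) = -3.238864, f(z_1) = 3.322900
z_2 = 2.730000 - (3.322900)·(2.730000 - 0.944000)/(3.322900 - (-3.238864)) = 1.825563; f(z_2) = -0.797318

1.8256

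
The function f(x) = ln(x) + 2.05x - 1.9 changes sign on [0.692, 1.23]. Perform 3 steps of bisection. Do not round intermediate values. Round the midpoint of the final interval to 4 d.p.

0.9274

f(0.692000) = -0.849569, f(1.230000) = 0.828514 (opposite signs)
step 1: m = 0.961000, f(m) = 0.030269 > 0 → root in [0.692000, 0.961000]
step 2: m = 0.826500, f(m) = -0.396230 < 0 → root in [0.826500, 0.961000]
step 3: m = 0.893750, f(m) = -0.180142 < 0 → root in [0.893750, 0.961000]
Midpoint of [0.893750, 0.961000] = 0.927375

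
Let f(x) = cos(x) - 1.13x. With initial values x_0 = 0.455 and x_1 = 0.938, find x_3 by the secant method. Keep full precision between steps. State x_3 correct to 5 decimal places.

f(x_0) = 0.384111, f(x_1) = -0.468538
x_2 = 0.938000 - (-0.468538)·(0.938000 - 0.455000)/(-0.468538 - (0.384111)) = 0.672587; f(x_2) = 0.022189
x_3 = 0.672587 - (0.022189)·(0.672587 - 0.938000)/(0.022189 - (-0.468538)) = 0.684588; f(x_3) = 0.001095

0.68459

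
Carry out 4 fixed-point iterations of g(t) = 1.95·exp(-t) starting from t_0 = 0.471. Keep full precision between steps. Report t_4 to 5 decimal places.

0.65238

t_1 = g(0.471000) = 1.217536
t_2 = g(1.217536) = 0.577119
t_3 = g(0.577119) = 1.094952
t_4 = g(1.094952) = 0.652384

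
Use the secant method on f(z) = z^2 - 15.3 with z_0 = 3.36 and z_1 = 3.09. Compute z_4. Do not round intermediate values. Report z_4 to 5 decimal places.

Secant update: z_(k+1) = z_k − f(z_k)·(z_k − z_(k-1))/(f(z_k) − f(z_(k-1))).
f(z_0) = -4.010400, f(z_1) = -5.751900
z_2 = 3.090000 - (-5.751900)·(3.090000 - 3.360000)/(-5.751900 - (-4.010400)) = 3.981767; f(z_2) = 0.554472
z_3 = 3.981767 - (0.554472)·(3.981767 - 3.090000)/(0.554472 - (-5.751900)) = 3.903361; f(z_3) = -0.063773
z_4 = 3.903361 - (-0.063773)·(3.903361 - 3.981767)/(-0.063773 - (0.554472)) = 3.911449; f(z_4) = -0.000569

3.91145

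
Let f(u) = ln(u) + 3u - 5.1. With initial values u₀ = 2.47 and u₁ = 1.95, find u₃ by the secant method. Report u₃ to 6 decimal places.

1.553493

f(u_0) = 3.214218, f(u_1) = 1.417829
u_2 = 1.950000 - (1.417829)·(1.950000 - 2.470000)/(1.417829 - (3.214218)) = 1.539581; f(u_2) = -0.049745
u_3 = 1.539581 - (-0.049745)·(1.539581 - 1.950000)/(-0.049745 - (1.417829)) = 1.553493; f(u_3) = 0.000985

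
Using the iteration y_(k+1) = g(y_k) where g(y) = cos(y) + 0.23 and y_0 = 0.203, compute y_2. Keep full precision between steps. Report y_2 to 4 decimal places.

y_1 = g(0.203000) = 1.209466
y_2 = g(1.209466) = 0.583519

0.5835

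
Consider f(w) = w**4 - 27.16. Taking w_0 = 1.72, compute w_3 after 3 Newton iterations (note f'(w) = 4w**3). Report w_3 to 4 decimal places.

2.2852

Newton update: w ← w − f(w)/f'(w).
w_0 = 1.720000: f = -18.407869, f' = 20.353792 → w_1 = 1.720000 - (-18.407869)/(20.353792) = 2.624395
w_1 = 2.624395: f = 20.276961, f' = 72.301555 → w_2 = 2.624395 - (20.276961)/(72.301555) = 2.343945
w_2 = 2.343945: f = 3.024906, f' = 51.511283 → w_3 = 2.343945 - (3.024906)/(51.511283) = 2.285222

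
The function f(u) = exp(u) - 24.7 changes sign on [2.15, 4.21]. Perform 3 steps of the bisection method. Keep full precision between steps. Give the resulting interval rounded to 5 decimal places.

[3.18000, 3.43750]

f(2.150000) = -16.115142, f(4.210000) = 42.656540 (opposite signs)
step 1: m = 3.180000, f(m) = -0.653246 < 0 → root in [3.180000, 4.210000]
step 2: m = 3.695000, f(m) = 15.545573 > 0 → root in [3.180000, 3.695000]
step 3: m = 3.437500, f(m) = 6.409088 > 0 → root in [3.180000, 3.437500]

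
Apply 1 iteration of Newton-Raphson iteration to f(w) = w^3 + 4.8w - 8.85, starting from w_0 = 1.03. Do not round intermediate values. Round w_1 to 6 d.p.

1.382421

Newton update: w ← w − f(w)/f'(w).
f'(w) = 3w^2 + 4.8
w_0 = 1.030000: f = -2.813273, f' = 7.982700 → w_1 = 1.030000 - (-2.813273)/(7.982700) = 1.382421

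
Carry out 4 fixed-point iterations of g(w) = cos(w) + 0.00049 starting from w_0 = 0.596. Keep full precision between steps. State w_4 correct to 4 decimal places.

w_1 = g(0.596000) = 0.828078
w_2 = g(0.828078) = 0.676783
w_3 = g(0.676783) = 0.780081
w_4 = g(0.780081) = 0.711346

0.7113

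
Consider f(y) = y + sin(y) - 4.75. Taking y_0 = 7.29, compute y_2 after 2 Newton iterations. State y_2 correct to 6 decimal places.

5.522494

f'(y) = 1 + cos(y)
y_0 = 7.290000: f = 3.385133, f' = 1.534555 → y_1 = 7.290000 - (3.385133)/(1.534555) = 5.084062
y_1 = 5.084062: f = -0.597658, f' = 1.363175 → y_2 = 5.084062 - (-0.597658)/(1.363175) = 5.522494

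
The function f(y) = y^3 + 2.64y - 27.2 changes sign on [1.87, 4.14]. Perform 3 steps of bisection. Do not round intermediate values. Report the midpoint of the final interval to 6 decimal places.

f(1.870000) = -15.723997, f(4.140000) = 54.687544 (opposite signs)
step 1: m = 3.005000, f(m) = 7.868425 > 0 → root in [1.870000, 3.005000]
step 2: m = 2.437500, f(m) = -6.282822 < 0 → root in [2.437500, 3.005000]
step 3: m = 2.721250, f(m) = 0.135505 > 0 → root in [2.437500, 2.721250]
Midpoint of [2.437500, 2.721250] = 2.579375

2.579375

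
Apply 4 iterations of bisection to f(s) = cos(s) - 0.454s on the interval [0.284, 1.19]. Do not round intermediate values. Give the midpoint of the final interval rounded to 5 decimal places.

f(0.284000) = 0.831006, f(1.190000) = -0.168600 (opposite signs)
step 1: m = 0.737000, f(m) = 0.405890 > 0 → root in [0.737000, 1.190000]
step 2: m = 0.963500, f(m) = 0.133220 > 0 → root in [0.963500, 1.190000]
step 3: m = 1.076750, f(m) = -0.014652 < 0 → root in [0.963500, 1.076750]
step 4: m = 1.020125, f(m) = 0.060123 > 0 → root in [1.020125, 1.076750]
Midpoint of [1.020125, 1.076750] = 1.048438

1.04844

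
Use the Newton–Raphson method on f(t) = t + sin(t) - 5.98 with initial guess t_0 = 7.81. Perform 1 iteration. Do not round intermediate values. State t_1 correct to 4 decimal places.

f'(t) = 1 + cos(t)
t_0 = 7.810000: f = 2.829033, f' = 1.043967 → t_1 = 7.810000 - (2.829033)/(1.043967) = 5.100114

5.1001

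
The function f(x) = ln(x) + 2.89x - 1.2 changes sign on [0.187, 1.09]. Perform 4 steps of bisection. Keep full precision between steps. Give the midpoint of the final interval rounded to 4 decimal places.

f(0.187000) = -2.336217, f(1.090000) = 2.036278 (opposite signs)
step 1: m = 0.638500, f(m) = 0.196631 > 0 → root in [0.187000, 0.638500]
step 2: m = 0.412750, f(m) = -0.892066 < 0 → root in [0.412750, 0.638500]
step 3: m = 0.525625, f(m) = -0.324111 < 0 → root in [0.525625, 0.638500]
step 4: m = 0.582063, f(m) = -0.059017 < 0 → root in [0.582063, 0.638500]
Midpoint of [0.582063, 0.638500] = 0.610281

0.6103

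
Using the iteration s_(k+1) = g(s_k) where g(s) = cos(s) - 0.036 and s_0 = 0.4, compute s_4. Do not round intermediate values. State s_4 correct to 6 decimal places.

s_1 = g(0.400000) = 0.885061
s_2 = g(0.885061) = 0.597242
s_3 = g(0.597242) = 0.790890
s_4 = g(0.790890) = 0.667213

0.667213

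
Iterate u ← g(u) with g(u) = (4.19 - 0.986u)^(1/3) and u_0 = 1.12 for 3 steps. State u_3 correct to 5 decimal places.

1.41077

u_1 = g(1.120000) = 1.455851
u_2 = g(1.455851) = 1.401789
u_3 = g(1.401789) = 1.410773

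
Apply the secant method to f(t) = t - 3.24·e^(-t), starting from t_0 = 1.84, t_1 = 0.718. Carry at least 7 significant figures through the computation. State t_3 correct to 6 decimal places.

1.096653

f(t_0) = 1.325432, f(t_1) = -0.862235
t_2 = 0.718000 - (-0.862235)·(0.718000 - 1.840000)/(-0.862235 - (1.325432)) = 1.160219; f(t_2) = 0.144746
t_3 = 1.160219 - (0.144746)·(1.160219 - 0.718000)/(0.144746 - (-0.862235)) = 1.096653; f(t_3) = 0.014535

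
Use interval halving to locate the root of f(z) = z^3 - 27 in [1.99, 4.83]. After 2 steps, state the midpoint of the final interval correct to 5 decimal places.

3.05500

f(1.990000) = -19.119401, f(4.830000) = 85.678587 (opposite signs)
step 1: m = 3.410000, f(m) = 12.651821 > 0 → root in [1.990000, 3.410000]
step 2: m = 2.700000, f(m) = -7.317000 < 0 → root in [2.700000, 3.410000]
Midpoint of [2.700000, 3.410000] = 3.055000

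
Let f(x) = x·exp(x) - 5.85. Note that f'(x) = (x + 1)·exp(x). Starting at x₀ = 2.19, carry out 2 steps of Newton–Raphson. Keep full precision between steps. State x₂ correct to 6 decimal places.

x_0 = 2.190000: f = 13.718117, f' = 28.503330 → x_1 = 2.190000 - (13.718117)/(28.503330) = 1.708719
x_1 = 1.708719: f = 3.585344, f' = 14.957226 → x_2 = 1.708719 - (3.585344)/(14.957226) = 1.469012

1.469012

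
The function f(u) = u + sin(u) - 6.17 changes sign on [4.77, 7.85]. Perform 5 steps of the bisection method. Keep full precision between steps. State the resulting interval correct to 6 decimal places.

[6.213750, 6.310000]

f(4.770000) = -2.398341, f(7.850000) = 2.679992 (opposite signs)
step 1: m = 6.310000, f(m) = 0.166811 > 0 → root in [4.770000, 6.310000]
step 2: m = 5.540000, f(m) = -1.306637 < 0 → root in [5.540000, 6.310000]
step 3: m = 5.925000, f(m) = -0.595575 < 0 → root in [5.925000, 6.310000]
step 4: m = 6.117500, f(m) = -0.217428 < 0 → root in [6.117500, 6.310000]
step 5: m = 6.213750, f(m) = -0.025630 < 0 → root in [6.213750, 6.310000]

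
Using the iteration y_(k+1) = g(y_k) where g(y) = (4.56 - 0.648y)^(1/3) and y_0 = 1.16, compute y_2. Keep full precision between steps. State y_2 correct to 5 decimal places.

y_1 = g(1.160000) = 1.561629
y_2 = g(1.561629) = 1.525213

1.52521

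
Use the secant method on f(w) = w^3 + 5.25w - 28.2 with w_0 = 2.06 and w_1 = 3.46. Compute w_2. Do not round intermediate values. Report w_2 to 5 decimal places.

f(w_0) = -8.643184, f(w_1) = 31.386736
w_2 = 3.460000 - (31.386736)·(3.460000 - 2.060000)/(31.386736 - (-8.643184)) = 2.362285; f(w_2) = -2.615524

2.36229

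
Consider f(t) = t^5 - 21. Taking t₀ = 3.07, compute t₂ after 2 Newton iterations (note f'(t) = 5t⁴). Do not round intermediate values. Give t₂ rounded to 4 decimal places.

2.1096

t_0 = 3.070000: f = 251.704232, f' = 444.143700 → t_1 = 3.070000 - (251.704232)/(444.143700) = 2.503282
t_1 = 2.503282: f = 77.298950, f' = 196.340145 → t_2 = 2.503282 - (77.298950)/(196.340145) = 2.109583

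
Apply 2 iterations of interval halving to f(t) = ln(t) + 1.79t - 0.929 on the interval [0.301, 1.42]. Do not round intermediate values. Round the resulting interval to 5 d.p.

[0.58075, 0.86050]

f(0.301000) = -1.590855, f(1.420000) = 1.963457 (opposite signs)
step 1: m = 0.860500, f(m) = 0.461053 > 0 → root in [0.301000, 0.860500]
step 2: m = 0.580750, f(m) = -0.432892 < 0 → root in [0.580750, 0.860500]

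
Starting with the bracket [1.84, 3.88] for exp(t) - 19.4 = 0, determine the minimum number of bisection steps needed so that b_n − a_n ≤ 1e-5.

Initial width b − a = 3.88 − 1.84 = 2.040000.
After n steps the width is (b−a)/2^n; need (b−a)/2^n ≤ 1e-5.
So n ≥ log₂(2.040000/1e-5) = log₂(204000.0000) ≈ 17.6382.
Hence n = 18.

18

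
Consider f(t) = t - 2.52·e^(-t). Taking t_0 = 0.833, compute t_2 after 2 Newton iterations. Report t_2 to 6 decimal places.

f'(t) = 1 + 2.52·e^(-t)
t_0 = 0.833000: f = -0.262553, f' = 2.095553 → t_1 = 0.833000 - (-0.262553)/(2.095553) = 0.958290
t_1 = 0.958290: f = -0.008251, f' = 1.966541 → t_2 = 0.958290 - (-0.008251)/(1.966541) = 0.962486

0.962486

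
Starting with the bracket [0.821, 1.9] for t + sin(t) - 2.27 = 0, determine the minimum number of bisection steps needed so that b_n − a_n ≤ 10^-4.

Initial width b − a = 1.9 − 0.821 = 1.079000.
After n steps the width is (b−a)/2^n; need (b−a)/2^n ≤ 10^-4.
So n ≥ log₂(1.079000/10^-4) = log₂(10790.0000) ≈ 13.3974.
Hence n = 14.

14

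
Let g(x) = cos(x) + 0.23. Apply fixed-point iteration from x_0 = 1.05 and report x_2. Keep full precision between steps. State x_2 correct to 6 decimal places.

0.976792

x_1 = g(1.050000) = 0.727571
x_2 = g(0.727571) = 0.976792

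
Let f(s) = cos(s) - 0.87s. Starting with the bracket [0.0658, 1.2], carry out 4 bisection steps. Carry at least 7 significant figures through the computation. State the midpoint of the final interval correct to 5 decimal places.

f(0.065800) = 0.940590, f(1.200000) = -0.681642 (opposite signs)
step 1: m = 0.632900, f(m) = 0.255693 > 0 → root in [0.632900, 1.200000]
step 2: m = 0.916450, f(m) = -0.188671 < 0 → root in [0.632900, 0.916450]
step 3: m = 0.774675, f(m) = 0.040681 > 0 → root in [0.774675, 0.916450]
step 4: m = 0.845562, f(m) = -0.072329 < 0 → root in [0.774675, 0.845562]
Midpoint of [0.774675, 0.845562] = 0.810119

0.81012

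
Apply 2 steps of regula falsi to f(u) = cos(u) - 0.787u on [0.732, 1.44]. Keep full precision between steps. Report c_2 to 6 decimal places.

f(0.732000) = 0.167755, f(1.440000) = -1.002856
step 1: c = 0.833460, f(c) = 0.016385 > 0 → new bracket [0.833460, 1.440000]
step 2: c = 0.843211, f(c) = 0.001462 > 0 → new bracket [0.843211, 1.440000]

0.843211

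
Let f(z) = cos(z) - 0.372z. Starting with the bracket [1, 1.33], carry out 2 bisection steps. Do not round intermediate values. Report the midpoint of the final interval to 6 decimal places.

f(1.000000) = 0.168302, f(1.330000) = -0.256284 (opposite signs)
step 1: m = 1.165000, f(m) = -0.038629 < 0 → root in [1.000000, 1.165000]
step 2: m = 1.082500, f(m) = 0.066432 > 0 → root in [1.082500, 1.165000]
Midpoint of [1.082500, 1.165000] = 1.123750

1.123750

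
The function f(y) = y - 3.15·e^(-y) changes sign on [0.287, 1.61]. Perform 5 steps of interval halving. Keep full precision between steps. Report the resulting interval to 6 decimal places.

[1.072531, 1.113875]

f(0.287000) = -2.077112, f(1.610000) = 0.980354 (opposite signs)
step 1: m = 0.948500, f(m) = -0.271563 < 0 → root in [0.948500, 1.610000]
step 2: m = 1.279250, f(m) = 0.402775 > 0 → root in [0.948500, 1.279250]
step 3: m = 1.113875, f(m) = 0.079779 > 0 → root in [0.948500, 1.113875]
step 4: m = 1.031187, f(m) = -0.092050 < 0 → root in [1.031187, 1.113875]
step 5: m = 1.072531, f(m) = -0.005214 < 0 → root in [1.072531, 1.113875]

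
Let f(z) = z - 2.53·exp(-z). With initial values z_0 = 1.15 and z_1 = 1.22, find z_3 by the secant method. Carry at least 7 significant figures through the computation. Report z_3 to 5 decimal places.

0.96512

Secant update: z_(k+1) = z_k − f(z_k)·(z_k − z_(k-1))/(f(z_k) − f(z_(k-1))).
f(z_0) = 0.348909, f(z_1) = 0.473068
z_2 = 1.220000 - (0.473068)·(1.220000 - 1.150000)/(0.473068 - (0.348909)) = 0.953287; f(z_2) = -0.021957
z_3 = 0.953287 - (-0.021957)·(0.953287 - 1.220000)/(-0.021957 - (0.473068)) = 0.965117; f(z_3) = 0.001342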